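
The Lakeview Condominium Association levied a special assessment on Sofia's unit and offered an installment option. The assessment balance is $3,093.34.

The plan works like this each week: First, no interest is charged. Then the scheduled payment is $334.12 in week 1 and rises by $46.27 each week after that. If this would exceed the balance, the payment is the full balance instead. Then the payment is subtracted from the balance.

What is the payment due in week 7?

$394.57

Week 1: opening $3,093.34; payment $334.12; balance $2,759.22
Week 2: opening $2,759.22; payment $380.39; balance $2,378.83
Week 3: opening $2,378.83; payment $426.66; balance $1,952.17
Week 4: opening $1,952.17; payment $472.93; balance $1,479.24
Week 5: opening $1,479.24; payment $519.20; balance $960.04
Week 6: opening $960.04; payment $565.47; balance $394.57
Week 7: opening $394.57; payment $394.57; balance $0.00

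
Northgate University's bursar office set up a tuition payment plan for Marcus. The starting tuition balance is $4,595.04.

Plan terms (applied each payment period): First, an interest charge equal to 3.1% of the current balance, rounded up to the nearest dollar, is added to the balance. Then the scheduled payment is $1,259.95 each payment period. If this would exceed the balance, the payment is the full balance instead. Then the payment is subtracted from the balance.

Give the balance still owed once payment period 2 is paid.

# | Opening | Interest | Payment | End bal
1 | $4,595.04 | $143.00 | $1,259.95 | $3,478.09
2 | $3,478.09 | $108.00 | $1,259.95 | $2,326.14

$2,326.14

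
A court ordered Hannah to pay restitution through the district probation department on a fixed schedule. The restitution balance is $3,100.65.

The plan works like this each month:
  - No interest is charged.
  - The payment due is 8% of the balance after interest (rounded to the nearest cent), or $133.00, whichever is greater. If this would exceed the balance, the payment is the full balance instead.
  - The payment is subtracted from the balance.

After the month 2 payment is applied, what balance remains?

Month 1: opening $3,100.65; payment $248.05; balance $2,852.60
Month 2: opening $2,852.60; payment $228.21; balance $2,624.39

$2,624.39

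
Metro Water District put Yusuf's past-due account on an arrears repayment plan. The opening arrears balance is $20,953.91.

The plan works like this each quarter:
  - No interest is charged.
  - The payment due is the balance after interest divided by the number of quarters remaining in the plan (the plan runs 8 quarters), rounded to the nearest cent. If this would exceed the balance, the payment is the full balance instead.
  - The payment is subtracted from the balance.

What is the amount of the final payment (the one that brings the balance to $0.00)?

Quarter 1: opening $20,953.91; payment $2,619.24; balance $18,334.67
Quarter 2: opening $18,334.67; payment $2,619.24; balance $15,715.43
Quarter 3: opening $15,715.43; payment $2,619.24; balance $13,096.19
Quarter 4: opening $13,096.19; payment $2,619.24; balance $10,476.95
Quarter 5: opening $10,476.95; payment $2,619.24; balance $7,857.71
Quarter 6: opening $7,857.71; payment $2,619.24; balance $5,238.47
Quarter 7: opening $5,238.47; payment $2,619.24; balance $2,619.23
Quarter 8: opening $2,619.23; payment $2,619.23; balance $0.00

$2,619.23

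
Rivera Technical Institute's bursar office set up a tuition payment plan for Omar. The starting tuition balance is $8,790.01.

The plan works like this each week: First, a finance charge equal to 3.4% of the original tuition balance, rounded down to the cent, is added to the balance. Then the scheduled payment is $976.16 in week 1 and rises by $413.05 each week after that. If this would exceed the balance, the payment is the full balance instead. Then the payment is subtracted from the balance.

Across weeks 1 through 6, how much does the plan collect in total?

$10,583.17

Week 1: $8,790.01 +$298.86 interest = $9,088.87; pay $976.16 → $8,112.71
Week 2: $8,112.71 +$298.86 interest = $8,411.57; pay $1,389.21 → $7,022.36
Week 3: $7,022.36 +$298.86 interest = $7,321.22; pay $1,802.26 → $5,518.96
Week 4: $5,518.96 +$298.86 interest = $5,817.82; pay $2,215.31 → $3,602.51
Week 5: $3,602.51 +$298.86 interest = $3,901.37; pay $2,628.36 → $1,273.01
Week 6: $1,273.01 +$298.86 interest = $1,571.87; pay $1,571.87 → $0.00
Total paid: $10,583.17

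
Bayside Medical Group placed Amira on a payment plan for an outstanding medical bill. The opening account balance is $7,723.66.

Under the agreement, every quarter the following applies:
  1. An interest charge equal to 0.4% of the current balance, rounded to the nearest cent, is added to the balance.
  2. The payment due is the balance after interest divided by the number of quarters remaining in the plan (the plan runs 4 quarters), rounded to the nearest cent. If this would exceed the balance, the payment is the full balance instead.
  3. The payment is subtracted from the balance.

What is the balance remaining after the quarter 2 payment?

$3,892.78

Quarter 1: opening $7,723.66; interest $30.89 → $7,754.55; payment $1,938.64; balance $5,815.91
Quarter 2: opening $5,815.91; interest $23.26 → $5,839.17; payment $1,946.39; balance $3,892.78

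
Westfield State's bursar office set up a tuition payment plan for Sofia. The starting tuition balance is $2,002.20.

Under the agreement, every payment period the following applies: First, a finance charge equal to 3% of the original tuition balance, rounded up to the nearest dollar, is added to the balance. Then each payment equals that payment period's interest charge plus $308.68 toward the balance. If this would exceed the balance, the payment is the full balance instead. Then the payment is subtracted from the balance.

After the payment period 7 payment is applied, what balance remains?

$0.00

Payment period 1: $2,002.20 +$61.00 interest = $2,063.20; pay $369.68 → $1,693.52
Payment period 2: $1,693.52 +$61.00 interest = $1,754.52; pay $369.68 → $1,384.84
Payment period 3: $1,384.84 +$61.00 interest = $1,445.84; pay $369.68 → $1,076.16
Payment period 4: $1,076.16 +$61.00 interest = $1,137.16; pay $369.68 → $767.48
Payment period 5: $767.48 +$61.00 interest = $828.48; pay $369.68 → $458.80
Payment period 6: $458.80 +$61.00 interest = $519.80; pay $369.68 → $150.12
Payment period 7: $150.12 +$61.00 interest = $211.12; pay $211.12 → $0.00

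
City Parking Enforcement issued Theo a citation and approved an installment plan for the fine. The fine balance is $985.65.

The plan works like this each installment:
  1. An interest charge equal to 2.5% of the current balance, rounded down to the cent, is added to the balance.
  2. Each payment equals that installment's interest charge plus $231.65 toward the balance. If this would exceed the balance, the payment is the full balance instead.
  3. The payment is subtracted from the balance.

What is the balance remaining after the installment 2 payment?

Installment 1: opening $985.65; interest $24.64 → $1,010.29; payment $256.29; balance $754.00
Installment 2: opening $754.00; interest $18.85 → $772.85; payment $250.50; balance $522.35

$522.35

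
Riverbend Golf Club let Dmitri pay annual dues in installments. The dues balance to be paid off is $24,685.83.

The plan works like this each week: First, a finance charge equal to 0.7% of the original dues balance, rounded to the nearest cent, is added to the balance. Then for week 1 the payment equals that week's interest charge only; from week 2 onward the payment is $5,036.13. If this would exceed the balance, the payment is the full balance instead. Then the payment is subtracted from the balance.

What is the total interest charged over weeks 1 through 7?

$1,209.60

Week 1: opening $24,685.83; interest $172.80 → $24,858.63; payment $172.80; balance $24,685.83
Week 2: opening $24,685.83; interest $172.80 → $24,858.63; payment $5,036.13; balance $19,822.50
Week 3: opening $19,822.50; interest $172.80 → $19,995.30; payment $5,036.13; balance $14,959.17
Week 4: opening $14,959.17; interest $172.80 → $15,131.97; payment $5,036.13; balance $10,095.84
Week 5: opening $10,095.84; interest $172.80 → $10,268.64; payment $5,036.13; balance $5,232.51
Week 6: opening $5,232.51; interest $172.80 → $5,405.31; payment $5,036.13; balance $369.18
Week 7: opening $369.18; interest $172.80 → $541.98; payment $541.98; balance $0.00
Total interest: $172.80 + $172.80 + $172.80 + $172.80 + $172.80 + $172.80 + $172.80 = $1,209.60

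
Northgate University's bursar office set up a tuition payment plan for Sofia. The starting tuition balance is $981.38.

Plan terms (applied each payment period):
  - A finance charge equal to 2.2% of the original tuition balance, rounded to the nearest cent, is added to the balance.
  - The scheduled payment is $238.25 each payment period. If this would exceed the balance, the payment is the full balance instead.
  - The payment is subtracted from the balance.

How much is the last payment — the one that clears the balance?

Payment period 1: $981.38 +$21.59 interest = $1,002.97; pay $238.25 → $764.72
Payment period 2: $764.72 +$21.59 interest = $786.31; pay $238.25 → $548.06
Payment period 3: $548.06 +$21.59 interest = $569.65; pay $238.25 → $331.40
Payment period 4: $331.40 +$21.59 interest = $352.99; pay $238.25 → $114.74
Payment period 5: $114.74 +$21.59 interest = $136.33; pay $136.33 → $0.00

$136.33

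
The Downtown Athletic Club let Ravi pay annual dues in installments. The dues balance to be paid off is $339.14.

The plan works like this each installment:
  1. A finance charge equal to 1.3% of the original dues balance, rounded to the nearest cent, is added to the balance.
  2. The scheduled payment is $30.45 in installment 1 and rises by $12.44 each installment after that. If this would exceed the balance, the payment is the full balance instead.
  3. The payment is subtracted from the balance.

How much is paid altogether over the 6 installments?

Installment 1: opening $339.14; interest $4.41 → $343.55; payment $30.45; balance $313.10
Installment 2: opening $313.10; interest $4.41 → $317.51; payment $42.89; balance $274.62
Installment 3: opening $274.62; interest $4.41 → $279.03; payment $55.33; balance $223.70
Installment 4: opening $223.70; interest $4.41 → $228.11; payment $67.77; balance $160.34
Installment 5: opening $160.34; interest $4.41 → $164.75; payment $80.21; balance $84.54
Installment 6: opening $84.54; interest $4.41 → $88.95; payment $88.95; balance $0.00
Total paid: $365.60

$365.60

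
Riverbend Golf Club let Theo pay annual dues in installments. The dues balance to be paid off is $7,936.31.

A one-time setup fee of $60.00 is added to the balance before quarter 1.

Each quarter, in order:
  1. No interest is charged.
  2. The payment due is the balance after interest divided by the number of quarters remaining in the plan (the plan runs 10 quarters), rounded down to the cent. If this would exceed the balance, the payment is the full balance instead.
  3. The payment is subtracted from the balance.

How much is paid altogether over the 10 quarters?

$7,996.31

# | Opening | Payment | End bal
1 | $7,996.31 | $799.63 | $7,196.68
2 | $7,196.68 | $799.63 | $6,397.05
3 | $6,397.05 | $799.63 | $5,597.42
4 | $5,597.42 | $799.63 | $4,797.79
5 | $4,797.79 | $799.63 | $3,998.16
6 | $3,998.16 | $799.63 | $3,198.53
7 | $3,198.53 | $799.63 | $2,398.90
8 | $2,398.90 | $799.63 | $1,599.27
9 | $1,599.27 | $799.63 | $799.64
10 | $799.64 | $799.64 | $0.00
Total paid: $7,996.31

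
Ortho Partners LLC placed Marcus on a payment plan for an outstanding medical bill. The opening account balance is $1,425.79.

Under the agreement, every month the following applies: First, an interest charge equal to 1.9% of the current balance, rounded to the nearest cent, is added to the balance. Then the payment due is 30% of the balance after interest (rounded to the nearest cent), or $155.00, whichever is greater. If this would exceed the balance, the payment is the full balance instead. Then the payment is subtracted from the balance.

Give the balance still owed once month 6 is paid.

Month 1: opening $1,425.79; interest $27.09 → $1,452.88; payment $435.86; balance $1,017.02
Month 2: opening $1,017.02; interest $19.32 → $1,036.34; payment $310.90; balance $725.44
Month 3: opening $725.44; interest $13.78 → $739.22; payment $221.77; balance $517.45
Month 4: opening $517.45; interest $9.83 → $527.28; payment $158.18; balance $369.10
Month 5: opening $369.10; interest $7.01 → $376.11; payment $155.00; balance $221.11
Month 6: opening $221.11; interest $4.20 → $225.31; payment $155.00; balance $70.31

$70.31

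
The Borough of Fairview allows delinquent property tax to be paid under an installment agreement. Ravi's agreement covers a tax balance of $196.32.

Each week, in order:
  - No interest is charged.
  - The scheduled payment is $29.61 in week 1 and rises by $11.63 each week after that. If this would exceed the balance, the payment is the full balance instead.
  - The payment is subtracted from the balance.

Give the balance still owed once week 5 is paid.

# | Opening | Payment | End bal
1 | $196.32 | $29.61 | $166.71
2 | $166.71 | $41.24 | $125.47
3 | $125.47 | $52.87 | $72.60
4 | $72.60 | $64.50 | $8.10
5 | $8.10 | $8.10 | $0.00

$0.00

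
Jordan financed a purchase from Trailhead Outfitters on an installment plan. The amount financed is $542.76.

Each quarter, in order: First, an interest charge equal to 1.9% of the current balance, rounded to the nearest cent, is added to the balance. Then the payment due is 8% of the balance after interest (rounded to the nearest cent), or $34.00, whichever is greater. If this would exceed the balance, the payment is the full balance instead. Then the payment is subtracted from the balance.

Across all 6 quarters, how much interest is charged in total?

$52.98

# | Opening | Interest | Payment | End bal
1 | $542.76 | $10.31 | $44.25 | $508.82
2 | $508.82 | $9.67 | $41.48 | $477.01
3 | $477.01 | $9.06 | $38.89 | $447.18
4 | $447.18 | $8.50 | $36.45 | $419.23
5 | $419.23 | $7.97 | $34.18 | $393.02
6 | $393.02 | $7.47 | $34.00 | $366.49
Total interest: $10.31 + $9.67 + $9.06 + $8.50 + $7.97 + $7.47 = $52.98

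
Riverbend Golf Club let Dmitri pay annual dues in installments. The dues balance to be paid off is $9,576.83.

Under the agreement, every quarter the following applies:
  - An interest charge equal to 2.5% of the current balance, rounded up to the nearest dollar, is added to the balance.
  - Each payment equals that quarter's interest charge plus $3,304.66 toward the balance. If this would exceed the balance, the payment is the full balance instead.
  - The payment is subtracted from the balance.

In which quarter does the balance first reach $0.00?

Quarter 1: $9,576.83 +$240.00 interest = $9,816.83; pay $3,544.66 → $6,272.17
Quarter 2: $6,272.17 +$157.00 interest = $6,429.17; pay $3,461.66 → $2,967.51
Quarter 3: $2,967.51 +$75.00 interest = $3,042.51; pay $3,042.51 → $0.00
Balance reaches $0.00 in quarter 3.

3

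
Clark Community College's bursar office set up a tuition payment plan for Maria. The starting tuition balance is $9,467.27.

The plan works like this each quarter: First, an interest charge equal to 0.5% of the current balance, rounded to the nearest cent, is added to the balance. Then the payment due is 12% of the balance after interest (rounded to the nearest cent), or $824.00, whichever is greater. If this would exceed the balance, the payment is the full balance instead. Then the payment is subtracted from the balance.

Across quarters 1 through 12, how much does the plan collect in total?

Quarter 1: opening $9,467.27; interest $47.34 → $9,514.61; payment $1,141.75; balance $8,372.86
Quarter 2: opening $8,372.86; interest $41.86 → $8,414.72; payment $1,009.77; balance $7,404.95
Quarter 3: opening $7,404.95; interest $37.02 → $7,441.97; payment $893.04; balance $6,548.93
Quarter 4: opening $6,548.93; interest $32.74 → $6,581.67; payment $824.00; balance $5,757.67
Quarter 5: opening $5,757.67; interest $28.79 → $5,786.46; payment $824.00; balance $4,962.46
Quarter 6: opening $4,962.46; interest $24.81 → $4,987.27; payment $824.00; balance $4,163.27
Quarter 7: opening $4,163.27; interest $20.82 → $4,184.09; payment $824.00; balance $3,360.09
Quarter 8: opening $3,360.09; interest $16.80 → $3,376.89; payment $824.00; balance $2,552.89
Quarter 9: opening $2,552.89; interest $12.76 → $2,565.65; payment $824.00; balance $1,741.65
Quarter 10: opening $1,741.65; interest $8.71 → $1,750.36; payment $824.00; balance $926.36
Quarter 11: opening $926.36; interest $4.63 → $930.99; payment $824.00; balance $106.99
Quarter 12: opening $106.99; interest $0.53 → $107.52; payment $107.52; balance $0.00
Total paid: $9,744.08

$9,744.08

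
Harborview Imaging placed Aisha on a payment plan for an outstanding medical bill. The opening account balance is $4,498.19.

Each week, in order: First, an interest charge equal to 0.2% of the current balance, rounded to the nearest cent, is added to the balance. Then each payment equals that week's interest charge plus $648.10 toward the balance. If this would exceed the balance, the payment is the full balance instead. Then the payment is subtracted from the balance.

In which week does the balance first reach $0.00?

# | Opening | Interest | Payment | End bal
1 | $4,498.19 | $9.00 | $657.10 | $3,850.09
2 | $3,850.09 | $7.70 | $655.80 | $3,201.99
3 | $3,201.99 | $6.40 | $654.50 | $2,553.89
4 | $2,553.89 | $5.11 | $653.21 | $1,905.79
5 | $1,905.79 | $3.81 | $651.91 | $1,257.69
6 | $1,257.69 | $2.52 | $650.62 | $609.59
7 | $609.59 | $1.22 | $610.81 | $0.00
Balance reaches $0.00 in week 7.

7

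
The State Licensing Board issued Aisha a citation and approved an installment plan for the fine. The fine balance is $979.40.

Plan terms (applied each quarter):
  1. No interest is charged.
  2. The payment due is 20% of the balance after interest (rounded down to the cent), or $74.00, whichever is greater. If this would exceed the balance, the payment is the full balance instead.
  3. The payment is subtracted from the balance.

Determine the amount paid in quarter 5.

$80.23

Quarter 1: $979.40 − $195.88 → $783.52
Quarter 2: $783.52 − $156.70 → $626.82
Quarter 3: $626.82 − $125.36 → $501.46
Quarter 4: $501.46 − $100.29 → $401.17
Quarter 5: $401.17 − $80.23 → $320.94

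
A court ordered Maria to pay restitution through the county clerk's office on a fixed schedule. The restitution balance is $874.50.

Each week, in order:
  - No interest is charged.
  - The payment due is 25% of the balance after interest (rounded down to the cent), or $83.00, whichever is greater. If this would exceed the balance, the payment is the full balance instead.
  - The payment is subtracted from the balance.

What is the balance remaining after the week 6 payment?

$110.71

Week 1: opening $874.50; payment $218.62; balance $655.88
Week 2: opening $655.88; payment $163.97; balance $491.91
Week 3: opening $491.91; payment $122.97; balance $368.94
Week 4: opening $368.94; payment $92.23; balance $276.71
Week 5: opening $276.71; payment $83.00; balance $193.71
Week 6: opening $193.71; payment $83.00; balance $110.71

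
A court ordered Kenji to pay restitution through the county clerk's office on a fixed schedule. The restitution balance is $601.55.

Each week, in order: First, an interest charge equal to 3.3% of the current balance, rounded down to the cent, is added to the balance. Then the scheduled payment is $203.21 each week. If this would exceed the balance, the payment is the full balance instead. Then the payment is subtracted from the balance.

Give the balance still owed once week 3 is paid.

# | Opening | Interest | Payment | End bal
1 | $601.55 | $19.85 | $203.21 | $418.19
2 | $418.19 | $13.80 | $203.21 | $228.78
3 | $228.78 | $7.54 | $203.21 | $33.11

$33.11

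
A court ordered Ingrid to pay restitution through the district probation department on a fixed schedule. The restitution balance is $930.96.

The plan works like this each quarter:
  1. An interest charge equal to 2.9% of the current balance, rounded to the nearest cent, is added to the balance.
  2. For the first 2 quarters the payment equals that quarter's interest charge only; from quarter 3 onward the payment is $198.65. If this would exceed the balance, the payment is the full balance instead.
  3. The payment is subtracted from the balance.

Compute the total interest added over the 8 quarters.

$138.37

Quarter 1: $930.96 +$27.00 interest = $957.96; pay $27.00 → $930.96
Quarter 2: $930.96 +$27.00 interest = $957.96; pay $27.00 → $930.96
Quarter 3: $930.96 +$27.00 interest = $957.96; pay $198.65 → $759.31
Quarter 4: $759.31 +$22.02 interest = $781.33; pay $198.65 → $582.68
Quarter 5: $582.68 +$16.90 interest = $599.58; pay $198.65 → $400.93
Quarter 6: $400.93 +$11.63 interest = $412.56; pay $198.65 → $213.91
Quarter 7: $213.91 +$6.20 interest = $220.11; pay $198.65 → $21.46
Quarter 8: $21.46 +$0.62 interest = $22.08; pay $22.08 → $0.00
Total interest: $27.00 + $27.00 + $27.00 + $22.02 + $16.90 + $11.63 + $6.20 + $0.62 = $138.37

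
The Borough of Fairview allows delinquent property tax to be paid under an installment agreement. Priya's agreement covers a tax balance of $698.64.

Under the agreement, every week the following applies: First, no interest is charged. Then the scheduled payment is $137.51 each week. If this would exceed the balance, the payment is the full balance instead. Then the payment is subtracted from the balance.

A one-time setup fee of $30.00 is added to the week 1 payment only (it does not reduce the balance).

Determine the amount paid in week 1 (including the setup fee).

$167.51

Week 1: opening $698.64; payment $137.51 (+ $30.00 fee); balance $561.13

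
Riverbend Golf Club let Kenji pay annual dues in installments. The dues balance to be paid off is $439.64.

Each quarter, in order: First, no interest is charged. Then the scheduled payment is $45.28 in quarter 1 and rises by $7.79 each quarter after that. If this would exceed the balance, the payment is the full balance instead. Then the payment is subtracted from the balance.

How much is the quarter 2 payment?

Quarter 1: opening $439.64; payment $45.28; balance $394.36
Quarter 2: opening $394.36; payment $53.07; balance $341.29

$53.07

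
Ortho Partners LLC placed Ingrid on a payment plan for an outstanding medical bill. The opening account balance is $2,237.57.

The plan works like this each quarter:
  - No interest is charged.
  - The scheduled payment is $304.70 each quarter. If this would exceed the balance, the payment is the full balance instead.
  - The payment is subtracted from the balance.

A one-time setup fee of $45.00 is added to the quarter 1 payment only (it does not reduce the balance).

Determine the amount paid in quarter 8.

# | Opening | Payment | Fee | End bal
1 | $2,237.57 | $304.70 | $45.00 | $1,932.87
2 | $1,932.87 | $304.70 | — | $1,628.17
3 | $1,628.17 | $304.70 | — | $1,323.47
4 | $1,323.47 | $304.70 | — | $1,018.77
5 | $1,018.77 | $304.70 | — | $714.07
6 | $714.07 | $304.70 | — | $409.37
7 | $409.37 | $304.70 | — | $104.67
8 | $104.67 | $104.67 | — | $0.00

$104.67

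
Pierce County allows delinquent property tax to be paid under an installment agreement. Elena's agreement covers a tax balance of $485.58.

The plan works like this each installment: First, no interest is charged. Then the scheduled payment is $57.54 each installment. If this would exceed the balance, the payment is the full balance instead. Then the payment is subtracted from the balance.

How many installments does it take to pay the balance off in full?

9

Installment 1: $485.58 − $57.54 → $428.04
Installment 2: $428.04 − $57.54 → $370.50
Installment 3: $370.50 − $57.54 → $312.96
Installment 4: $312.96 − $57.54 → $255.42
Installment 5: $255.42 − $57.54 → $197.88
Installment 6: $197.88 − $57.54 → $140.34
Installment 7: $140.34 − $57.54 → $82.80
Installment 8: $82.80 − $57.54 → $25.26
Installment 9: $25.26 − $25.26 → $0.00
Balance reaches $0.00 in installment 9.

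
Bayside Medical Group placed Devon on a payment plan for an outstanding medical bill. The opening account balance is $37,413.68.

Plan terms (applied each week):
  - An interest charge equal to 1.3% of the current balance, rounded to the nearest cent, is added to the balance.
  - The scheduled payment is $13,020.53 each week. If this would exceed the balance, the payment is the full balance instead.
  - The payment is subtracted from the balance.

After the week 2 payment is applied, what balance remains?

$12,182.43

Week 1: $37,413.68 +$486.38 interest = $37,900.06; pay $13,020.53 → $24,879.53
Week 2: $24,879.53 +$323.43 interest = $25,202.96; pay $13,020.53 → $12,182.43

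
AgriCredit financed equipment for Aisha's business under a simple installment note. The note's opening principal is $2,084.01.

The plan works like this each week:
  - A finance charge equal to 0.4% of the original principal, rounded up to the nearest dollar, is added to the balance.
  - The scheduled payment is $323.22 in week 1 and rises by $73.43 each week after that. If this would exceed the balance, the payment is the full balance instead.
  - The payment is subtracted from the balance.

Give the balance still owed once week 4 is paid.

Week 1: $2,084.01 +$9.00 interest = $2,093.01; pay $323.22 → $1,769.79
Week 2: $1,769.79 +$9.00 interest = $1,778.79; pay $396.65 → $1,382.14
Week 3: $1,382.14 +$9.00 interest = $1,391.14; pay $470.08 → $921.06
Week 4: $921.06 +$9.00 interest = $930.06; pay $543.51 → $386.55

$386.55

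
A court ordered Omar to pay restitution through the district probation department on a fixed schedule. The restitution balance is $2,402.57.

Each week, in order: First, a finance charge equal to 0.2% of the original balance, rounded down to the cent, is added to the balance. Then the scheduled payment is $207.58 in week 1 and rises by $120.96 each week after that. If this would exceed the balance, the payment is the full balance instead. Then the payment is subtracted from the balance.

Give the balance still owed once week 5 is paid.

$179.07

Week 1: $2,402.57 +$4.80 interest = $2,407.37; pay $207.58 → $2,199.79
Week 2: $2,199.79 +$4.80 interest = $2,204.59; pay $328.54 → $1,876.05
Week 3: $1,876.05 +$4.80 interest = $1,880.85; pay $449.50 → $1,431.35
Week 4: $1,431.35 +$4.80 interest = $1,436.15; pay $570.46 → $865.69
Week 5: $865.69 +$4.80 interest = $870.49; pay $691.42 → $179.07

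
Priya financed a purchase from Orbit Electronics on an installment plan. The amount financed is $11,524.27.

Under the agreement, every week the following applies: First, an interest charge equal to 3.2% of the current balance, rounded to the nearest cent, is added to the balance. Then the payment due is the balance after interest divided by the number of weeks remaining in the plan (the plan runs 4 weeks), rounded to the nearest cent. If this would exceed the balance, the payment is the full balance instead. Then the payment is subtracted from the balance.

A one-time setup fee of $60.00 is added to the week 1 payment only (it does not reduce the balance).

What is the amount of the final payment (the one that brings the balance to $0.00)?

$3,267.92

Week 1: opening $11,524.27; interest $368.78 → $11,893.05; payment $2,973.26 (+ $60.00 fee); balance $8,919.79
Week 2: opening $8,919.79; interest $285.43 → $9,205.22; payment $3,068.41; balance $6,136.81
Week 3: opening $6,136.81; interest $196.38 → $6,333.19; payment $3,166.60; balance $3,166.59
Week 4: opening $3,166.59; interest $101.33 → $3,267.92; payment $3,267.92; balance $0.00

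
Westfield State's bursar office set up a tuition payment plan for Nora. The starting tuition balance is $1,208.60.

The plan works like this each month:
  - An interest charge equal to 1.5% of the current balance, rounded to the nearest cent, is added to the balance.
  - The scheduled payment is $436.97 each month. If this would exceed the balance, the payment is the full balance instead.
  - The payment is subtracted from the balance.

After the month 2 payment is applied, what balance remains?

# | Opening | Interest | Payment | End bal
1 | $1,208.60 | $18.13 | $436.97 | $789.76
2 | $789.76 | $11.85 | $436.97 | $364.64

$364.64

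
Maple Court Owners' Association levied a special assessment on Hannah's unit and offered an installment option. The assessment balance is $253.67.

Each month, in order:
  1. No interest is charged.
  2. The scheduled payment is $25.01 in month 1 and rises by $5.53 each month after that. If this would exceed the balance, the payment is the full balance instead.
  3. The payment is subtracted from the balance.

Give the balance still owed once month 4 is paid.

$120.45

Month 1: opening $253.67; payment $25.01; balance $228.66
Month 2: opening $228.66; payment $30.54; balance $198.12
Month 3: opening $198.12; payment $36.07; balance $162.05
Month 4: opening $162.05; payment $41.60; balance $120.45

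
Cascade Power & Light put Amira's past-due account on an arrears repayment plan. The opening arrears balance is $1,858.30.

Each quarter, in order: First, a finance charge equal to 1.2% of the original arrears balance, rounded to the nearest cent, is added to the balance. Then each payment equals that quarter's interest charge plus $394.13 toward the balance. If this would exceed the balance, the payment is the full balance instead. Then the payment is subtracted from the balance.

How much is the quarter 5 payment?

Quarter 1: opening $1,858.30; interest $22.30 → $1,880.60; payment $416.43; balance $1,464.17
Quarter 2: opening $1,464.17; interest $22.30 → $1,486.47; payment $416.43; balance $1,070.04
Quarter 3: opening $1,070.04; interest $22.30 → $1,092.34; payment $416.43; balance $675.91
Quarter 4: opening $675.91; interest $22.30 → $698.21; payment $416.43; balance $281.78
Quarter 5: opening $281.78; interest $22.30 → $304.08; payment $304.08; balance $0.00

$304.08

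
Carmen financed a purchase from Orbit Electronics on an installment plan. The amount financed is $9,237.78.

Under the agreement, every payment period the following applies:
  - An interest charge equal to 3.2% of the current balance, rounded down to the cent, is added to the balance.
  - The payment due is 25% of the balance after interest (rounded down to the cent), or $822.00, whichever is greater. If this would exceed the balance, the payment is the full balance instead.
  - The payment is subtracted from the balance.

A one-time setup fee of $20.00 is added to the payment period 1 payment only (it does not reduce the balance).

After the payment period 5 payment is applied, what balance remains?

$2,566.09

Payment period 1: $9,237.78 +$295.60 interest = $9,533.38; pay $2,383.34 (+ $20.00 fee) → $7,150.04
Payment period 2: $7,150.04 +$228.80 interest = $7,378.84; pay $1,844.71 → $5,534.13
Payment period 3: $5,534.13 +$177.09 interest = $5,711.22; pay $1,427.80 → $4,283.42
Payment period 4: $4,283.42 +$137.06 interest = $4,420.48; pay $1,105.12 → $3,315.36
Payment period 5: $3,315.36 +$106.09 interest = $3,421.45; pay $855.36 → $2,566.09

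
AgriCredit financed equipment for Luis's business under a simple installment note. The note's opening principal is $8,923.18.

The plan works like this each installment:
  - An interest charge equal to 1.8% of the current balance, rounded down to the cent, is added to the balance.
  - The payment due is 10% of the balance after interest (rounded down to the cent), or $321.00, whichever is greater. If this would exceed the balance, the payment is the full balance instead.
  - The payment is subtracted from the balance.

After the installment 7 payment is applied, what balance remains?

$4,835.61

# | Opening | Interest | Payment | End bal
1 | $8,923.18 | $160.61 | $908.37 | $8,175.42
2 | $8,175.42 | $147.15 | $832.25 | $7,490.32
3 | $7,490.32 | $134.82 | $762.51 | $6,862.63
4 | $6,862.63 | $123.52 | $698.61 | $6,287.54
5 | $6,287.54 | $113.17 | $640.07 | $5,760.64
6 | $5,760.64 | $103.69 | $586.43 | $5,277.90
7 | $5,277.90 | $95.00 | $537.29 | $4,835.61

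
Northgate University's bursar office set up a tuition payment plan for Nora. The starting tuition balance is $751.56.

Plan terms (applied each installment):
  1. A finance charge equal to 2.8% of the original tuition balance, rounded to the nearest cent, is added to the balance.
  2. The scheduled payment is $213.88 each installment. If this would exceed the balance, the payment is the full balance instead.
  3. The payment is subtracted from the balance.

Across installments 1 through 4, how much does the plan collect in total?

Installment 1: opening $751.56; interest $21.04 → $772.60; payment $213.88; balance $558.72
Installment 2: opening $558.72; interest $21.04 → $579.76; payment $213.88; balance $365.88
Installment 3: opening $365.88; interest $21.04 → $386.92; payment $213.88; balance $173.04
Installment 4: opening $173.04; interest $21.04 → $194.08; payment $194.08; balance $0.00
Total paid: $835.72

$835.72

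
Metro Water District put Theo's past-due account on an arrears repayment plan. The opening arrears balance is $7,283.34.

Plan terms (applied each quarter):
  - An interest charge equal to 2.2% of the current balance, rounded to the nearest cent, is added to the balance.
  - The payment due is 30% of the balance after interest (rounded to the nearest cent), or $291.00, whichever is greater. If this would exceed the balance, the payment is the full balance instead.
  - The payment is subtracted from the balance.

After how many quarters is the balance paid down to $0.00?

Quarter 1: opening $7,283.34; interest $160.23 → $7,443.57; payment $2,233.07; balance $5,210.50
Quarter 2: opening $5,210.50; interest $114.63 → $5,325.13; payment $1,597.54; balance $3,727.59
Quarter 3: opening $3,727.59; interest $82.01 → $3,809.60; payment $1,142.88; balance $2,666.72
Quarter 4: opening $2,666.72; interest $58.67 → $2,725.39; payment $817.62; balance $1,907.77
Quarter 5: opening $1,907.77; interest $41.97 → $1,949.74; payment $584.92; balance $1,364.82
Quarter 6: opening $1,364.82; interest $30.03 → $1,394.85; payment $418.46; balance $976.39
Quarter 7: opening $976.39; interest $21.48 → $997.87; payment $299.36; balance $698.51
Quarter 8: opening $698.51; interest $15.37 → $713.88; payment $291.00; balance $422.88
Quarter 9: opening $422.88; interest $9.30 → $432.18; payment $291.00; balance $141.18
Quarter 10: opening $141.18; interest $3.11 → $144.29; payment $144.29; balance $0.00
Balance reaches $0.00 in quarter 10.

10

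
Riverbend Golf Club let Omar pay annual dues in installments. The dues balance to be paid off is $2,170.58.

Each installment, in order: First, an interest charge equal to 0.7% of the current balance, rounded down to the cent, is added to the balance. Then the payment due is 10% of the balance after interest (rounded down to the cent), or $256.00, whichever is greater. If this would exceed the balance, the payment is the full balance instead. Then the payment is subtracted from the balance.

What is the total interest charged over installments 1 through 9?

Installment 1: opening $2,170.58; interest $15.19 → $2,185.77; payment $256.00; balance $1,929.77
Installment 2: opening $1,929.77; interest $13.50 → $1,943.27; payment $256.00; balance $1,687.27
Installment 3: opening $1,687.27; interest $11.81 → $1,699.08; payment $256.00; balance $1,443.08
Installment 4: opening $1,443.08; interest $10.10 → $1,453.18; payment $256.00; balance $1,197.18
Installment 5: opening $1,197.18; interest $8.38 → $1,205.56; payment $256.00; balance $949.56
Installment 6: opening $949.56; interest $6.64 → $956.20; payment $256.00; balance $700.20
Installment 7: opening $700.20; interest $4.90 → $705.10; payment $256.00; balance $449.10
Installment 8: opening $449.10; interest $3.14 → $452.24; payment $256.00; balance $196.24
Installment 9: opening $196.24; interest $1.37 → $197.61; payment $197.61; balance $0.00
Total interest: $15.19 + $13.50 + $11.81 + $10.10 + $8.38 + $6.64 + $4.90 + $3.14 + $1.37 = $75.03

$75.03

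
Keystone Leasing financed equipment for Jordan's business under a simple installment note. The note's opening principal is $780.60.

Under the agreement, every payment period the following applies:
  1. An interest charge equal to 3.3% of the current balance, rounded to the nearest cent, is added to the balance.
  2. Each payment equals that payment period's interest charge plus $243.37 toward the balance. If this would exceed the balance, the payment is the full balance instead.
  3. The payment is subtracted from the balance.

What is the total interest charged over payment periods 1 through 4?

Payment period 1: opening $780.60; interest $25.76 → $806.36; payment $269.13; balance $537.23
Payment period 2: opening $537.23; interest $17.73 → $554.96; payment $261.10; balance $293.86
Payment period 3: opening $293.86; interest $9.70 → $303.56; payment $253.07; balance $50.49
Payment period 4: opening $50.49; interest $1.67 → $52.16; payment $52.16; balance $0.00
Total interest: $25.76 + $17.73 + $9.70 + $1.67 = $54.86

$54.86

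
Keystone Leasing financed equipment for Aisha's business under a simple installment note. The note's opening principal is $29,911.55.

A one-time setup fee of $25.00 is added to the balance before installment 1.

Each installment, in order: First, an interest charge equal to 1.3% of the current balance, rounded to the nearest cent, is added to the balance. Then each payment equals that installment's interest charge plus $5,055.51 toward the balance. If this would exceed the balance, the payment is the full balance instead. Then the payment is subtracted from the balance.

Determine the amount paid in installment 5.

$5,181.80

Installment 1: opening $29,936.55; interest $389.18 → $30,325.73; payment $5,444.69; balance $24,881.04
Installment 2: opening $24,881.04; interest $323.45 → $25,204.49; payment $5,378.96; balance $19,825.53
Installment 3: opening $19,825.53; interest $257.73 → $20,083.26; payment $5,313.24; balance $14,770.02
Installment 4: opening $14,770.02; interest $192.01 → $14,962.03; payment $5,247.52; balance $9,714.51
Installment 5: opening $9,714.51; interest $126.29 → $9,840.80; payment $5,181.80; balance $4,659.00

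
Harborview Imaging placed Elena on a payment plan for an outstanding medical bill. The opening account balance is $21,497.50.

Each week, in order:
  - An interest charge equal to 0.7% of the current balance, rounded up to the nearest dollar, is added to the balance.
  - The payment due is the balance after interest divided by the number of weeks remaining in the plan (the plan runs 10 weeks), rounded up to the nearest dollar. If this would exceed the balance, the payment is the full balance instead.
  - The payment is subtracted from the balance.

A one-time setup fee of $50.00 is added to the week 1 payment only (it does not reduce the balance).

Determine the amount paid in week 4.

Week 1: $21,497.50 +$151.00 interest = $21,648.50; pay $2,165.00 (+ $50.00 fee) → $19,483.50
Week 2: $19,483.50 +$137.00 interest = $19,620.50; pay $2,181.00 → $17,439.50
Week 3: $17,439.50 +$123.00 interest = $17,562.50; pay $2,196.00 → $15,366.50
Week 4: $15,366.50 +$108.00 interest = $15,474.50; pay $2,211.00 → $13,263.50

$2,211.00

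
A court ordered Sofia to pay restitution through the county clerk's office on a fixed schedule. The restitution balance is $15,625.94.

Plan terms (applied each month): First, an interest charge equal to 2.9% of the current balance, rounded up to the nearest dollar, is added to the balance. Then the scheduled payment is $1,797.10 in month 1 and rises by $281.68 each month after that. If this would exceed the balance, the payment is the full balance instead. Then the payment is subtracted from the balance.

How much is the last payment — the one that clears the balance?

Month 1: opening $15,625.94; interest $454.00 → $16,079.94; payment $1,797.10; balance $14,282.84
Month 2: opening $14,282.84; interest $415.00 → $14,697.84; payment $2,078.78; balance $12,619.06
Month 3: opening $12,619.06; interest $366.00 → $12,985.06; payment $2,360.46; balance $10,624.60
Month 4: opening $10,624.60; interest $309.00 → $10,933.60; payment $2,642.14; balance $8,291.46
Month 5: opening $8,291.46; interest $241.00 → $8,532.46; payment $2,923.82; balance $5,608.64
Month 6: opening $5,608.64; interest $163.00 → $5,771.64; payment $3,205.50; balance $2,566.14
Month 7: opening $2,566.14; interest $75.00 → $2,641.14; payment $2,641.14; balance $0.00

$2,641.14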